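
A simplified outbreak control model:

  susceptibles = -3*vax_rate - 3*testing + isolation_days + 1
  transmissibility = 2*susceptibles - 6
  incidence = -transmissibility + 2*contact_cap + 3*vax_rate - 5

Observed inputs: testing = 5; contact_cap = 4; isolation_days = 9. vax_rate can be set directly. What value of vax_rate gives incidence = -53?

vax_rate = -8

Substituting into the susceptibles equation gives susceptibles = -3*vax_rate - 5.
Substituting into the transmissibility equation gives transmissibility = -6*vax_rate - 16.
incidence becomes 9*vax_rate + 19.
Solve 9*vax_rate + 19 = -53: vax_rate = (-53 - 19) / 9 = -8.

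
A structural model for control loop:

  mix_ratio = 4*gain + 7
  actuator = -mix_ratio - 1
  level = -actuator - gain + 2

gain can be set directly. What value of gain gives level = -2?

gain = -4

Substituting into the actuator equation gives actuator = -4*gain - 8.
Substituting into the level equation gives level = 3*gain + 10.
Solve 3*gain + 10 = -2: gain = (-2 - 10) / 3 = -4.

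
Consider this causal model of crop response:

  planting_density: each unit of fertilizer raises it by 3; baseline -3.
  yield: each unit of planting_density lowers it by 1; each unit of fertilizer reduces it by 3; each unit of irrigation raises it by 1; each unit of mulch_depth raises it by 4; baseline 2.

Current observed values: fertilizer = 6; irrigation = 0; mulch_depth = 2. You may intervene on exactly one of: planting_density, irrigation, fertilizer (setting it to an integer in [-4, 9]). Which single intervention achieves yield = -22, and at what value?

set irrigation = 1

Intervening on planting_density: yield = -planting_density - 8. Reaching -22 requires planting_density = 14, outside [-4, 9].
Intervening on irrigation: with other inputs at their observed values, yield = irrigation - 23. Solving for -22 gives irrigation = 1, within [-4, 9].
Intervening on fertilizer: yield = -6*fertilizer + 13. Reaching -22 requires fertilizer = 35/6, not an integer.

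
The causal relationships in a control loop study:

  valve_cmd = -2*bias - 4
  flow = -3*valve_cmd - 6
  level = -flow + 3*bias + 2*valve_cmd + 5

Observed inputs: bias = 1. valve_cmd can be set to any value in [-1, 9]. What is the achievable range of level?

9 to 59

Intervening on valve_cmd fixes its value directly, overriding its dependence on bias.
Substituting into the level equation gives level = 5*valve_cmd + 14.
Linear in valve_cmd, so extremes are at the endpoints: valve_cmd = -1 gives level = 9; valve_cmd = 9 gives level = 59.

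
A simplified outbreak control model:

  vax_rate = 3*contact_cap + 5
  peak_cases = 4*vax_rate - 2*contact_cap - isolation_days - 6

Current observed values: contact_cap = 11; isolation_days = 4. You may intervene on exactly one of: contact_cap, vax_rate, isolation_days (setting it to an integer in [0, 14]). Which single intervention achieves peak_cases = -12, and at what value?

set vax_rate = 5

Intervening on contact_cap: peak_cases = 10*contact_cap + 10. Reaching -12 requires contact_cap = -11/5, not an integer.
Intervening on vax_rate: with other inputs at their observed values, peak_cases = 4*vax_rate - 32. Solving for -12 gives vax_rate = 5, within [0, 14].
Intervening on isolation_days: peak_cases = -isolation_days + 124. Reaching -12 requires isolation_days = 136, outside [0, 14].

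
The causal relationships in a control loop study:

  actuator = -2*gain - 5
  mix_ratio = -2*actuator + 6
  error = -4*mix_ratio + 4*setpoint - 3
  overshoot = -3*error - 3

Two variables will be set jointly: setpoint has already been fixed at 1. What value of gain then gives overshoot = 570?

gain = 8

With setpoint held at 1:
Substituting into the mix_ratio equation gives mix_ratio = 4*gain + 16.
Substituting into the error equation gives error = -16*gain - 63.
overshoot becomes 48*gain + 186.
Solve 48*gain + 186 = 570: gain = (570 - 186) / 48 = 8.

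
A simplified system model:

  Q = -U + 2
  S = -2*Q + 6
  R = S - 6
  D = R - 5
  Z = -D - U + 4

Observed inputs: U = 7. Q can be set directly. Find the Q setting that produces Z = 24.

Intervening on Q fixes its value directly, overriding its dependence on U.
Substituting into the R equation gives R = -2*Q.
So D = -2*Q - 5.
So Z = 2*Q + 2.
Solve 2*Q + 2 = 24: Q = (24 - 2) / 2 = 11.

Q = 11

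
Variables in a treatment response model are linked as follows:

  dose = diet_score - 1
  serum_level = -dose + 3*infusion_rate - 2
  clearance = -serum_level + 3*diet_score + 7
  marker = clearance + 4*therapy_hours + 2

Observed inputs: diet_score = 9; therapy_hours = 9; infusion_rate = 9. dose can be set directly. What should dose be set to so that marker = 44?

Intervening on dose fixes its value directly, overriding its dependence on diet_score.
Substituting into the serum_level equation gives serum_level = -dose + 25.
clearance becomes dose + 9.
So marker = dose + 47.
Solve dose + 47 = 44: dose = (44 - 47) / 1 = -3.

dose = -3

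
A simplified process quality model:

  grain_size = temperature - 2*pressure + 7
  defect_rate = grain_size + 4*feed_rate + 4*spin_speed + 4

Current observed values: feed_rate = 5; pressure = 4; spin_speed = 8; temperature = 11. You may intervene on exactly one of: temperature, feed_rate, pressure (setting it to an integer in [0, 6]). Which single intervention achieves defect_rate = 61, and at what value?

set temperature = 6

Intervening on temperature: with other inputs at their observed values, defect_rate = temperature + 55. Solving for 61 gives temperature = 6, within [0, 6].
Intervening on feed_rate: defect_rate = 4*feed_rate + 46. Reaching 61 requires feed_rate = 15/4, not an integer.
Intervening on pressure: defect_rate = -2*pressure + 74. Reaching 61 requires pressure = 13/2, not an integer.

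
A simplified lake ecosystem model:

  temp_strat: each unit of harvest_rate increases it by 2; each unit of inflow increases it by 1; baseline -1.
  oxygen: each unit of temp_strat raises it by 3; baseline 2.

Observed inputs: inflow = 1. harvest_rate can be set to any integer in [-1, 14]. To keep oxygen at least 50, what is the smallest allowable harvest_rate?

harvest_rate = 8

Substituting into the temp_strat equation gives temp_strat = 2*harvest_rate.
oxygen becomes 6*harvest_rate + 2.
Require 6*harvest_rate + 2 ≥ 50, so harvest_rate ≥ 8.
The smallest integer in [-1, 14] satisfying this is 8.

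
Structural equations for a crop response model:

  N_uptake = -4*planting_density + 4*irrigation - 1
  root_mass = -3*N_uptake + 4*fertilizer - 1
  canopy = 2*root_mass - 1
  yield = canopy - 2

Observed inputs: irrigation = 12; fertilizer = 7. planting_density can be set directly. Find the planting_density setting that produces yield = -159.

planting_density = 3

Substituting into the N_uptake equation gives N_uptake = -4*planting_density + 47.
Substituting into the root_mass equation gives root_mass = 12*planting_density - 114.
This gives canopy = 24*planting_density - 229.
Substituting into the yield equation gives yield = 24*planting_density - 231.
Solve 24*planting_density - 231 = -159: planting_density = (-159 + 231) / 24 = 3.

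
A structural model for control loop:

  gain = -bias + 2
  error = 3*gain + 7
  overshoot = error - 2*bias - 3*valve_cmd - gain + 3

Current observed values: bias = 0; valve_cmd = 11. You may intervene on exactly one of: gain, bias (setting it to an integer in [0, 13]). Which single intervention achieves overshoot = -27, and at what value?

set bias = 2

Intervening on gain: overshoot = 2*gain - 23. Reaching -27 requires gain = -2, outside [0, 13].
Intervening on bias: with other inputs at their observed values, overshoot = -4*bias - 19. Solving for -27 gives bias = 2, within [0, 13].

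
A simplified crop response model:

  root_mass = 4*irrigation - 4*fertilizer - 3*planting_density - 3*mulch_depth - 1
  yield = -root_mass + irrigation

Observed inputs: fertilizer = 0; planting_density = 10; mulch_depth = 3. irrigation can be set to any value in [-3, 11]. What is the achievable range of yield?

7 to 49

Substituting into the root_mass equation gives root_mass = 4*irrigation - 40.
yield becomes -3*irrigation + 40.
Linear in irrigation, so extremes are at the endpoints: irrigation = -3 gives yield = 49; irrigation = 11 gives yield = 7.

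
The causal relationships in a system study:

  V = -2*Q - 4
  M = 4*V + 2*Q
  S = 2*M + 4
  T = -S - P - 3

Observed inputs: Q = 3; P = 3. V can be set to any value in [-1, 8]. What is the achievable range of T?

-86 to -14

Intervening on V fixes its value directly, overriding its dependence on Q.
Substituting into the M equation gives M = 4*V + 6.
Substituting into the S equation gives S = 8*V + 16.
T becomes -8*V - 22.
Linear in V, so extremes are at the endpoints: V = -1 gives T = -14; V = 8 gives T = -86.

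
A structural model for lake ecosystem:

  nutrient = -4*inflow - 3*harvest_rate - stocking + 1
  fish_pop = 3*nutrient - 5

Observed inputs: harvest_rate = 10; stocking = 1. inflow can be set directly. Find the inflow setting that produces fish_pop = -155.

inflow = 5

Substituting into the nutrient equation gives nutrient = -4*inflow - 30.
This gives fish_pop = -12*inflow - 95.
Solve -12*inflow - 95 = -155: inflow = (-155 + 95) / -12 = 5.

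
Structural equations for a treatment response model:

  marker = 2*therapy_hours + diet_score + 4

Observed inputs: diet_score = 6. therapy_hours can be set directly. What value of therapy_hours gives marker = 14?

therapy_hours = 2

Substituting into the marker equation gives marker = 2*therapy_hours + 10.
Solve 2*therapy_hours + 10 = 14: therapy_hours = (14 - 10) / 2 = 2.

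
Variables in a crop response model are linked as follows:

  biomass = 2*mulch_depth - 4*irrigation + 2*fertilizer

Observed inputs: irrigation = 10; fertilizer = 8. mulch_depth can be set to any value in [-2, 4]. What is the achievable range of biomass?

Substituting into the biomass equation gives biomass = 2*mulch_depth - 24.
Linear in mulch_depth, so extremes are at the endpoints: mulch_depth = -2 gives biomass = -28; mulch_depth = 4 gives biomass = -16.

-28 to -16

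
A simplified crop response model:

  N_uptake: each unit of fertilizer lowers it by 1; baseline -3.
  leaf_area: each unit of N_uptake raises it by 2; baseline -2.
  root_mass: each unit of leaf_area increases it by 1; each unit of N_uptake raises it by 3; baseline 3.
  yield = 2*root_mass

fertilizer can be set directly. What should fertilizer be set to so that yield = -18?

Substituting into the leaf_area equation gives leaf_area = -2*fertilizer - 8.
Substituting into the root_mass equation gives root_mass = -5*fertilizer - 14.
yield becomes -10*fertilizer - 28.
Solve -10*fertilizer - 28 = -18: fertilizer = (-18 + 28) / -10 = -1.

fertilizer = -1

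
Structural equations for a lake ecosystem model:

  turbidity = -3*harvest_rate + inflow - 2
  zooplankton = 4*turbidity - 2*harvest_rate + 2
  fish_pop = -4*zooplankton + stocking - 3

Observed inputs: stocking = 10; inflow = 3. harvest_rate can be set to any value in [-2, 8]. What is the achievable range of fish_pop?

-129 to 431

Substituting into the turbidity equation gives turbidity = -3*harvest_rate + 1.
Substituting into the zooplankton equation gives zooplankton = -14*harvest_rate + 6.
Substituting into the fish_pop equation gives fish_pop = 56*harvest_rate - 17.
Linear in harvest_rate, so extremes are at the endpoints: harvest_rate = -2 gives fish_pop = -129; harvest_rate = 8 gives fish_pop = 431.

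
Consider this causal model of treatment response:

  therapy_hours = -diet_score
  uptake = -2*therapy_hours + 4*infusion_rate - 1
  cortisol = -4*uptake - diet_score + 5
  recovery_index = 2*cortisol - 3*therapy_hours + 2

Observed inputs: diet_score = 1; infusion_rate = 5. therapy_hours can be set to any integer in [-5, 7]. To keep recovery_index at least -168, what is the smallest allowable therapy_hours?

therapy_hours = -2

Intervening on therapy_hours fixes its value directly, overriding its dependence on diet_score.
Substituting into the uptake equation gives uptake = -2*therapy_hours + 19.
cortisol becomes 8*therapy_hours - 72.
recovery_index becomes 13*therapy_hours - 142.
Require 13*therapy_hours - 142 ≥ -168, so therapy_hours ≥ -2.
The smallest integer in [-5, 7] satisfying this is -2.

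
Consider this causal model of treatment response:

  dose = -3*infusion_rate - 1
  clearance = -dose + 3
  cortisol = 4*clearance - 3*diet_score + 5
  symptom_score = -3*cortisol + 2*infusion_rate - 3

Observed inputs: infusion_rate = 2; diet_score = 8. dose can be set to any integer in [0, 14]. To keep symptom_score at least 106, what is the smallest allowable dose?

Intervening on dose fixes its value directly, overriding its dependence on infusion_rate.
Substituting into the cortisol equation gives cortisol = -4*dose - 7.
symptom_score becomes 12*dose + 22.
Require 12*dose + 22 ≥ 106, so dose ≥ 7.
The smallest integer in [0, 14] satisfying this is 7.

dose = 7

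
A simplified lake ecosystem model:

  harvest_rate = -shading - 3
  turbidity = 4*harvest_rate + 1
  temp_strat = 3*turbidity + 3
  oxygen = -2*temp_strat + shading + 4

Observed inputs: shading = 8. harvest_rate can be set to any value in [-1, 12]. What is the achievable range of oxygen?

Intervening on harvest_rate fixes its value directly, overriding its dependence on shading.
Substituting into the temp_strat equation gives temp_strat = 12*harvest_rate + 6.
Substituting into the oxygen equation gives oxygen = -24*harvest_rate.
Linear in harvest_rate, so extremes are at the endpoints: harvest_rate = -1 gives oxygen = 24; harvest_rate = 12 gives oxygen = -288.

-288 to 24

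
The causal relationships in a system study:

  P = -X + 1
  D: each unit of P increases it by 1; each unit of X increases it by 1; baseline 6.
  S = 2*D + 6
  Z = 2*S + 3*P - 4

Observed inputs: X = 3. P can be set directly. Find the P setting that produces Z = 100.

P = 8

Intervening on P fixes its value directly, overriding its dependence on X.
Substituting into the D equation gives D = P + 9.
This gives S = 2*P + 24.
So Z = 7*P + 44.
Solve 7*P + 44 = 100: P = (100 - 44) / 7 = 8.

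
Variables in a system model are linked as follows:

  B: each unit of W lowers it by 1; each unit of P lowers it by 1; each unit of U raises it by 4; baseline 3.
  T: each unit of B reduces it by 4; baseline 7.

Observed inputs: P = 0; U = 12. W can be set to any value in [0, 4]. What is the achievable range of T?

-197 to -181

Substituting into the B equation gives B = -W + 51.
This gives T = 4*W - 197.
Linear in W, so extremes are at the endpoints: W = 0 gives T = -197; W = 4 gives T = -181.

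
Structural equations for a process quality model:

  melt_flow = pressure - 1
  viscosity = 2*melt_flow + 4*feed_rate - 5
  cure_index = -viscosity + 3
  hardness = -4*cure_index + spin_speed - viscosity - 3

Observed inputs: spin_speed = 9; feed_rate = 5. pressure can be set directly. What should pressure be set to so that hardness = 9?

Substituting into the viscosity equation gives viscosity = 2*pressure + 13.
Substituting into the cure_index equation gives cure_index = -2*pressure - 10.
Substituting into the hardness equation gives hardness = 6*pressure + 33.
Solve 6*pressure + 33 = 9: pressure = (9 - 33) / 6 = -4.

pressure = -4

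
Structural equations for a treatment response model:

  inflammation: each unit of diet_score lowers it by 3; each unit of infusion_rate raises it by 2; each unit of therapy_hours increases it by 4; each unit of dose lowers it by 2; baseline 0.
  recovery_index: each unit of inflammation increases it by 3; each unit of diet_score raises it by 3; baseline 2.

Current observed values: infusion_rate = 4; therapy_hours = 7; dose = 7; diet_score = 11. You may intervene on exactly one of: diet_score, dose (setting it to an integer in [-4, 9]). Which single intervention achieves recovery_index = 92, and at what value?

set diet_score = -4

Intervening on diet_score: with other inputs at their observed values, recovery_index = -6*diet_score + 68. Solving for 92 gives diet_score = -4, within [-4, 9].
Intervening on dose: recovery_index = -6*dose + 44. Reaching 92 requires dose = -8, outside [-4, 9].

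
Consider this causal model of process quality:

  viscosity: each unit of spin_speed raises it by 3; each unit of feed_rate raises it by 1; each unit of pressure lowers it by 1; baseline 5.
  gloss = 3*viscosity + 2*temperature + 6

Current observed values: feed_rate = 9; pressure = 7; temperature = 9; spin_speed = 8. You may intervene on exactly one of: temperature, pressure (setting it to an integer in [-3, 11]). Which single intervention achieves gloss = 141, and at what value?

Intervening on temperature: gloss = 2*temperature + 99. Reaching 141 requires temperature = 21, outside [-3, 11].
Intervening on pressure: with other inputs at their observed values, gloss = -3*pressure + 138. Solving for 141 gives pressure = -1, within [-3, 11].

set pressure = -1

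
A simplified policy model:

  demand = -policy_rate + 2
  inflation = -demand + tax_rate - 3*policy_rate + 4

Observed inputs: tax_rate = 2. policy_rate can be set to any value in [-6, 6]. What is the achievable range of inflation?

Substituting into the inflation equation gives inflation = -2*policy_rate + 4.
Linear in policy_rate, so extremes are at the endpoints: policy_rate = -6 gives inflation = 16; policy_rate = 6 gives inflation = -8.

-8 to 16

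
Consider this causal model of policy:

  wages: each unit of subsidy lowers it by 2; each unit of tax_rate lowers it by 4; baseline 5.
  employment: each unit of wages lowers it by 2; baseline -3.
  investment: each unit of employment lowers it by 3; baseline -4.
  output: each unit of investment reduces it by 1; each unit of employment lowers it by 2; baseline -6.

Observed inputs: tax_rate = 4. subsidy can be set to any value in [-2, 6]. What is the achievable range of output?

Substituting into the wages equation gives wages = -2*subsidy - 11.
employment becomes 4*subsidy + 19.
investment becomes -12*subsidy - 61.
Substituting into the output equation gives output = 4*subsidy + 17.
Linear in subsidy, so extremes are at the endpoints: subsidy = -2 gives output = 9; subsidy = 6 gives output = 41.

9 to 41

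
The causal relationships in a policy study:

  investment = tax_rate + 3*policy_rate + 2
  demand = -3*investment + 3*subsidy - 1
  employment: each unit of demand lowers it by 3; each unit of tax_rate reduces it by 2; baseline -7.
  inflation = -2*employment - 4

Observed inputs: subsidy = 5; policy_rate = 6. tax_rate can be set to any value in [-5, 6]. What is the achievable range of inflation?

Substituting into the investment equation gives investment = tax_rate + 20.
So demand = -3*tax_rate - 46.
So employment = 7*tax_rate + 131.
This gives inflation = -14*tax_rate - 266.
Linear in tax_rate, so extremes are at the endpoints: tax_rate = -5 gives inflation = -196; tax_rate = 6 gives inflation = -350.

-350 to -196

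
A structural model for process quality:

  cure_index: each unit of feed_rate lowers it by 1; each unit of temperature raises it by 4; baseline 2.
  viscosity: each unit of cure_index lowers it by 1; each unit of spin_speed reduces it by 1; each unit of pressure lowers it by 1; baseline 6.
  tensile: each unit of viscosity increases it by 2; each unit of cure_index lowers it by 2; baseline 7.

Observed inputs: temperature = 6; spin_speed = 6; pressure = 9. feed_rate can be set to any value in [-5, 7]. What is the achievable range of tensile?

Substituting into the cure_index equation gives cure_index = -feed_rate + 26.
So viscosity = feed_rate - 35.
Substituting into the tensile equation gives tensile = 4*feed_rate - 115.
Linear in feed_rate, so extremes are at the endpoints: feed_rate = -5 gives tensile = -135; feed_rate = 7 gives tensile = -87.

-135 to -87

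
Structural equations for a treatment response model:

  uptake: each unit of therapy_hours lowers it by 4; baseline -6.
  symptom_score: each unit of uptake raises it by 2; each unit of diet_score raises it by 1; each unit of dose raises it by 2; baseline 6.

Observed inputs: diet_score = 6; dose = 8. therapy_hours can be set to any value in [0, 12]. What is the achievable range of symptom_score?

-80 to 16

Substituting into the symptom_score equation gives symptom_score = -8*therapy_hours + 16.
Linear in therapy_hours, so extremes are at the endpoints: therapy_hours = 0 gives symptom_score = 16; therapy_hours = 12 gives symptom_score = -80.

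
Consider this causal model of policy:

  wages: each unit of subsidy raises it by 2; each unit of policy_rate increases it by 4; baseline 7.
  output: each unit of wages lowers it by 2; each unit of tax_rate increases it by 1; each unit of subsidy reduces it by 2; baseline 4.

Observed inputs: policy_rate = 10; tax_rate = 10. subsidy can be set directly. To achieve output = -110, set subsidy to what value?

subsidy = 5

Substituting into the wages equation gives wages = 2*subsidy + 47.
Substituting into the output equation gives output = -6*subsidy - 80.
Solve -6*subsidy - 80 = -110: subsidy = (-110 + 80) / -6 = 5.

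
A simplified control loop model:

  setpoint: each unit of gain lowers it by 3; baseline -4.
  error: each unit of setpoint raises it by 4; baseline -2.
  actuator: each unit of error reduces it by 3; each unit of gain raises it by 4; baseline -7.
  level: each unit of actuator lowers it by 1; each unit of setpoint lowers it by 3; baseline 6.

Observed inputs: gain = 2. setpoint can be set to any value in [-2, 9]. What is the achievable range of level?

Intervening on setpoint fixes its value directly, overriding its dependence on gain.
Substituting into the actuator equation gives actuator = -12*setpoint + 7.
Substituting into the level equation gives level = 9*setpoint - 1.
Linear in setpoint, so extremes are at the endpoints: setpoint = -2 gives level = -19; setpoint = 9 gives level = 80.

-19 to 80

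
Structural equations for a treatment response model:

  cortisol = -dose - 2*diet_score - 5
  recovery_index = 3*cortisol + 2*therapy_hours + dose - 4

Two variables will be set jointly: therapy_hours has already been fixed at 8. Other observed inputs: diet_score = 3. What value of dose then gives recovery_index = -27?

dose = 3

With therapy_hours held at 8:
Substituting into the cortisol equation gives cortisol = -dose - 11.
So recovery_index = -2*dose - 21.
Solve -2*dose - 21 = -27: dose = (-27 + 21) / -2 = 3.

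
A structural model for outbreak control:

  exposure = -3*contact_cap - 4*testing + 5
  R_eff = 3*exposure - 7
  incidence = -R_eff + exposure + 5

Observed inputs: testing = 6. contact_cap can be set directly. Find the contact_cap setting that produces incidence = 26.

contact_cap = -4

Substituting into the exposure equation gives exposure = -3*contact_cap - 19.
This gives R_eff = -9*contact_cap - 64.
Substituting into the incidence equation gives incidence = 6*contact_cap + 50.
Solve 6*contact_cap + 50 = 26: contact_cap = (26 - 50) / 6 = -4.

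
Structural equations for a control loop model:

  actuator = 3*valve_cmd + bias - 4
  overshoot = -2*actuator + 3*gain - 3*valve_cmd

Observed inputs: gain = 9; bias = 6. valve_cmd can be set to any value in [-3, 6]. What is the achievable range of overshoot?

-31 to 50

Substituting into the actuator equation gives actuator = 3*valve_cmd + 2.
This gives overshoot = -9*valve_cmd + 23.
Linear in valve_cmd, so extremes are at the endpoints: valve_cmd = -3 gives overshoot = 50; valve_cmd = 6 gives overshoot = -31.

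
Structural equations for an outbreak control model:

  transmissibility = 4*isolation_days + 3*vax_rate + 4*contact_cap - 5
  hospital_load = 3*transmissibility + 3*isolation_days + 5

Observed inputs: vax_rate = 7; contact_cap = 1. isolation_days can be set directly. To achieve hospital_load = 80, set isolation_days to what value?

isolation_days = 1

Substituting into the transmissibility equation gives transmissibility = 4*isolation_days + 20.
So hospital_load = 15*isolation_days + 65.
Solve 15*isolation_days + 65 = 80: isolation_days = (80 - 65) / 15 = 1.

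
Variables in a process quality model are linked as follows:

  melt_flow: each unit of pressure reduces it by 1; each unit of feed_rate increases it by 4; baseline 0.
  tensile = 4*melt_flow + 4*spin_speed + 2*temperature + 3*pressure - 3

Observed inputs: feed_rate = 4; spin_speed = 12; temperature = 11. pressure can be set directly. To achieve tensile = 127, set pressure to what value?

Substituting into the melt_flow equation gives melt_flow = -pressure + 16.
So tensile = -pressure + 131.
Solve -pressure + 131 = 127: pressure = (127 - 131) / -1 = 4.

pressure = 4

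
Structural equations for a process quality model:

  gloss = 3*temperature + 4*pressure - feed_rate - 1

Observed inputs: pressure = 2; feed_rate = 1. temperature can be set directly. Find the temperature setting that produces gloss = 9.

temperature = 1

Substituting into the gloss equation gives gloss = 3*temperature + 6.
Solve 3*temperature + 6 = 9: temperature = (9 - 6) / 3 = 1.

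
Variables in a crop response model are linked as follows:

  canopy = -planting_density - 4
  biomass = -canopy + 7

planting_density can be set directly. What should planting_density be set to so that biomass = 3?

planting_density = -8

Substituting into the biomass equation gives biomass = planting_density + 11.
Solve planting_density + 11 = 3: planting_density = (3 - 11) / 1 = -8.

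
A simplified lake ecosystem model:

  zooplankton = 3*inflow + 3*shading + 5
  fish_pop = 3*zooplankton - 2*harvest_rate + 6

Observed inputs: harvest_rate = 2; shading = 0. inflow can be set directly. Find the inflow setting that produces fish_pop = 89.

inflow = 8

Substituting into the zooplankton equation gives zooplankton = 3*inflow + 5.
Substituting into the fish_pop equation gives fish_pop = 9*inflow + 17.
Solve 9*inflow + 17 = 89: inflow = (89 - 17) / 9 = 8.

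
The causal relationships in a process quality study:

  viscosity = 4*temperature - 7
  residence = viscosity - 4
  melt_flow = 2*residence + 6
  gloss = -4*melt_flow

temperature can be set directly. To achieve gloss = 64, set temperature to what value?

temperature = 0

Substituting into the residence equation gives residence = 4*temperature - 11.
Substituting into the melt_flow equation gives melt_flow = 8*temperature - 16.
So gloss = -32*temperature + 64.
Solve -32*temperature + 64 = 64: temperature = (64 - 64) / -32 = 0.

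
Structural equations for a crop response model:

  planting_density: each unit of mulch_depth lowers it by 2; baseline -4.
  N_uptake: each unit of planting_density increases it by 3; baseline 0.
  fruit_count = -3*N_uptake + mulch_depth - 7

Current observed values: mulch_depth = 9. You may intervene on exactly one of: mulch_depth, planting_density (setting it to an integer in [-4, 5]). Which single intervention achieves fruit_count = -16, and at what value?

set planting_density = 2

Intervening on mulch_depth: fruit_count = 19*mulch_depth + 29. Reaching -16 requires mulch_depth = -45/19, not an integer.
Intervening on planting_density: with other inputs at their observed values, fruit_count = -9*planting_density + 2. Solving for -16 gives planting_density = 2, within [-4, 5].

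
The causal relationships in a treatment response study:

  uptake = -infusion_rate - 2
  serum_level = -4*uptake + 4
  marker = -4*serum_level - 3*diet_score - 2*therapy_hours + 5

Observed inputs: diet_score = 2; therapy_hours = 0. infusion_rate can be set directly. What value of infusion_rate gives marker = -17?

infusion_rate = -2

Substituting into the serum_level equation gives serum_level = 4*infusion_rate + 12.
This gives marker = -16*infusion_rate - 49.
Solve -16*infusion_rate - 49 = -17: infusion_rate = (-17 + 49) / -16 = -2.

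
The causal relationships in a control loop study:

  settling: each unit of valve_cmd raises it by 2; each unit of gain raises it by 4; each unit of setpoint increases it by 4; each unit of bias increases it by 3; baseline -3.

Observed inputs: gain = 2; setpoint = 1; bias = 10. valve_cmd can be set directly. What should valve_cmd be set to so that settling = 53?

valve_cmd = 7

Substituting into the settling equation gives settling = 2*valve_cmd + 39.
Solve 2*valve_cmd + 39 = 53: valve_cmd = (53 - 39) / 2 = 7.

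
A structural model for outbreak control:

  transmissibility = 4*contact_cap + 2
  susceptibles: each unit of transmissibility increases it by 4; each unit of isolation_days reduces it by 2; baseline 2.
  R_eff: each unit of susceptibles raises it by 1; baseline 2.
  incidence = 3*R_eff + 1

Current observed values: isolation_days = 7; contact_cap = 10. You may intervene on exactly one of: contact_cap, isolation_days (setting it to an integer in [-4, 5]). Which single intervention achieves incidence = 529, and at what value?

set isolation_days = -2

Intervening on contact_cap: incidence = 48*contact_cap - 5. Reaching 529 requires contact_cap = 89/8, not an integer.
Intervening on isolation_days: with other inputs at their observed values, incidence = -6*isolation_days + 517. Solving for 529 gives isolation_days = -2, within [-4, 5].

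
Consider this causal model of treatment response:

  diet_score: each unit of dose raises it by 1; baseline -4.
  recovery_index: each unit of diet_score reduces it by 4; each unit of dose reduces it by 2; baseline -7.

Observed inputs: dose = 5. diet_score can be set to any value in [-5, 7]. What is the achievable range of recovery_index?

Intervening on diet_score fixes its value directly, overriding its dependence on dose.
Substituting into the recovery_index equation gives recovery_index = -4*diet_score - 17.
Linear in diet_score, so extremes are at the endpoints: diet_score = -5 gives recovery_index = 3; diet_score = 7 gives recovery_index = -45.

-45 to 3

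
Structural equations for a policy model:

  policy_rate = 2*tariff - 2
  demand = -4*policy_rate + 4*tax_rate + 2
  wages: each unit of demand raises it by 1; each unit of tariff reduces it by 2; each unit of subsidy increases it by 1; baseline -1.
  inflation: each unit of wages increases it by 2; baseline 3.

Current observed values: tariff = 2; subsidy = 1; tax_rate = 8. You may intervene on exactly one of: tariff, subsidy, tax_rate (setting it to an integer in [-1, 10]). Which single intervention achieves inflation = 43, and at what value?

set subsidy = -1

Intervening on tariff: inflation = -20*tariff + 87. Reaching 43 requires tariff = 11/5, not an integer.
Intervening on subsidy: with other inputs at their observed values, inflation = 2*subsidy + 45. Solving for 43 gives subsidy = -1, within [-1, 10].
Intervening on tax_rate: inflation = 8*tax_rate - 17. Reaching 43 requires tax_rate = 15/2, not an integer.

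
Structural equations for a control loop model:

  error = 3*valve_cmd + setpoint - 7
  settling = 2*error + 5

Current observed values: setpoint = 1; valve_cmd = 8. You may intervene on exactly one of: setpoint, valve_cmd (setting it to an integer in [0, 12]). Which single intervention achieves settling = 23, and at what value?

Intervening on setpoint: settling = 2*setpoint + 39. Reaching 23 requires setpoint = -8, outside [0, 12].
Intervening on valve_cmd: with other inputs at their observed values, settling = 6*valve_cmd - 7. Solving for 23 gives valve_cmd = 5, within [0, 12].

set valve_cmd = 5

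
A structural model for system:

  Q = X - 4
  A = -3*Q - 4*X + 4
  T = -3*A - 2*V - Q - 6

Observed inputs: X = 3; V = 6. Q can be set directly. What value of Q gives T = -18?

Q = -3

Intervening on Q fixes its value directly, overriding its dependence on X.
Substituting into the A equation gives A = -3*Q - 8.
T becomes 8*Q + 6.
Solve 8*Q + 6 = -18: Q = (-18 - 6) / 8 = -3.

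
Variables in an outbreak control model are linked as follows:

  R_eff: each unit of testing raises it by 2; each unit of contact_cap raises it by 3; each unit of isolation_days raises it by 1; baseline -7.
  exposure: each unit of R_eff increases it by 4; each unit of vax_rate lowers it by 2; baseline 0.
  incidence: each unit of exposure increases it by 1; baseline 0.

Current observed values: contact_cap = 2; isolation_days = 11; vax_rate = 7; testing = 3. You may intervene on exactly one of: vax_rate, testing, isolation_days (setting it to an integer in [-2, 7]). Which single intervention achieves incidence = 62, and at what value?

set vax_rate = 1

Intervening on vax_rate: with other inputs at their observed values, incidence = -2*vax_rate + 64. Solving for 62 gives vax_rate = 1, within [-2, 7].
Intervening on testing: incidence = 8*testing + 26. Reaching 62 requires testing = 9/2, not an integer.
Intervening on isolation_days: incidence = 4*isolation_days + 6. Reaching 62 requires isolation_days = 14, outside [-2, 7].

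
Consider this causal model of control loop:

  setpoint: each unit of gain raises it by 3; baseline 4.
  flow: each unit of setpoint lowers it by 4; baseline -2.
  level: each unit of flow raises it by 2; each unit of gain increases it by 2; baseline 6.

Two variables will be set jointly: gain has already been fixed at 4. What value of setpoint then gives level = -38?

setpoint = 6

With gain held at 4:
Intervening on setpoint fixes its value directly, overriding its dependence on gain.
Substituting into the level equation gives level = -8*setpoint + 10.
Solve -8*setpoint + 10 = -38: setpoint = (-38 - 10) / -8 = 6.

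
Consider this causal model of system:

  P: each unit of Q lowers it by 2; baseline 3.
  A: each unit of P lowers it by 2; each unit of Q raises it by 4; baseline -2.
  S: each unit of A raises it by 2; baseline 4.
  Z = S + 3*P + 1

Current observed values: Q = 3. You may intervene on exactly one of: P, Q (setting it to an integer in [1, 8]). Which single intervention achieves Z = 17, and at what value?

Intervening on P: with other inputs at their observed values, Z = -P + 25. Solving for 17 gives P = 8, within [1, 8].
Intervening on Q: Z = 10*Q - 2. Reaching 17 requires Q = 19/10, not an integer.

set P = 8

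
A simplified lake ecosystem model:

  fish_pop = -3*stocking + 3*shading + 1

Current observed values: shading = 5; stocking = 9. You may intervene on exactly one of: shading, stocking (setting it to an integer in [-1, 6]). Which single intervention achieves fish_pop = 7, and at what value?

set stocking = 3

Intervening on shading: fish_pop = 3*shading - 26. Reaching 7 requires shading = 11, outside [-1, 6].
Intervening on stocking: with other inputs at their observed values, fish_pop = -3*stocking + 16. Solving for 7 gives stocking = 3, within [-1, 6].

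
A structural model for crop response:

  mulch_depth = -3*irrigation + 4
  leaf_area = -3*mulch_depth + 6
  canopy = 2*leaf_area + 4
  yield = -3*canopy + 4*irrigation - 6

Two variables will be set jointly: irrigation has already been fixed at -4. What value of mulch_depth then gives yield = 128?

With irrigation held at -4:
Intervening on mulch_depth fixes its value directly, overriding its dependence on irrigation.
Substituting into the canopy equation gives canopy = -6*mulch_depth + 16.
Substituting into the yield equation gives yield = 18*mulch_depth - 70.
Solve 18*mulch_depth - 70 = 128: mulch_depth = (128 + 70) / 18 = 11.

mulch_depth = 11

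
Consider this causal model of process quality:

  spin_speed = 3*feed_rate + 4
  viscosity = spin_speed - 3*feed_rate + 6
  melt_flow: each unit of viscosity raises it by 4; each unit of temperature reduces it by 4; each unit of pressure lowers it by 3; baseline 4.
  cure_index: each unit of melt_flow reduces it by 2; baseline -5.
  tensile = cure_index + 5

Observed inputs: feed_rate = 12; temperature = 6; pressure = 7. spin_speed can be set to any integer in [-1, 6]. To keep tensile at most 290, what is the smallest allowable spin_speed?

Intervening on spin_speed fixes its value directly, overriding its dependence on feed_rate.
Substituting into the viscosity equation gives viscosity = spin_speed - 30.
This gives melt_flow = 4*spin_speed - 161.
Substituting into the cure_index equation gives cure_index = -8*spin_speed + 317.
Substituting into the tensile equation gives tensile = -8*spin_speed + 322.
Require -8*spin_speed + 322 ≤ 290, so spin_speed ≥ 4.
The smallest integer in [-1, 6] satisfying this is 4.

spin_speed = 4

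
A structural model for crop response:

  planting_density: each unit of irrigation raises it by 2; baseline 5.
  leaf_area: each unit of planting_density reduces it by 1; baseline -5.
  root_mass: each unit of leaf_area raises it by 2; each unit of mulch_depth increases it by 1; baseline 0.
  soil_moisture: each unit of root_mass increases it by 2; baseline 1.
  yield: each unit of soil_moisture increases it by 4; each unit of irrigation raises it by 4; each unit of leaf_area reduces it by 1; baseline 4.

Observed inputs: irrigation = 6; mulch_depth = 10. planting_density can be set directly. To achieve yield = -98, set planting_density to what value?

Intervening on planting_density fixes its value directly, overriding its dependence on irrigation.
Substituting into the root_mass equation gives root_mass = -2*planting_density.
soil_moisture becomes -4*planting_density + 1.
Substituting into the yield equation gives yield = -15*planting_density + 37.
Solve -15*planting_density + 37 = -98: planting_density = (-98 - 37) / -15 = 9.

planting_density = 9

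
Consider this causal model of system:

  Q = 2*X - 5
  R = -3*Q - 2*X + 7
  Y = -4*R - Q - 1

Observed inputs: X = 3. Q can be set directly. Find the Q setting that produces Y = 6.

Q = 1

Intervening on Q fixes its value directly, overriding its dependence on X.
Substituting into the R equation gives R = -3*Q + 1.
Y becomes 11*Q - 5.
Solve 11*Q - 5 = 6: Q = (6 + 5) / 11 = 1.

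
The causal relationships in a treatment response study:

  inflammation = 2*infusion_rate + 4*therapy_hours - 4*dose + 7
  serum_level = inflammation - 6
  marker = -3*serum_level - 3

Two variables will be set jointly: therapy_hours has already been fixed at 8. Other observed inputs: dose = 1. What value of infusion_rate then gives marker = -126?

With therapy_hours held at 8:
Substituting into the inflammation equation gives inflammation = 2*infusion_rate + 35.
Substituting into the serum_level equation gives serum_level = 2*infusion_rate + 29.
Substituting into the marker equation gives marker = -6*infusion_rate - 90.
Solve -6*infusion_rate - 90 = -126: infusion_rate = (-126 + 90) / -6 = 6.

infusion_rate = 6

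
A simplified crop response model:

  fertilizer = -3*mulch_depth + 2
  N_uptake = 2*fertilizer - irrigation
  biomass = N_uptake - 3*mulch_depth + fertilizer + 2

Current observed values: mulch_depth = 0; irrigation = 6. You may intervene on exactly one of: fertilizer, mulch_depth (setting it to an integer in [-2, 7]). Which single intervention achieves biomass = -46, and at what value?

Intervening on fertilizer: biomass = 3*fertilizer - 4. Reaching -46 requires fertilizer = -14, outside [-2, 7].
Intervening on mulch_depth: with other inputs at their observed values, biomass = -12*mulch_depth + 2. Solving for -46 gives mulch_depth = 4, within [-2, 7].

set mulch_depth = 4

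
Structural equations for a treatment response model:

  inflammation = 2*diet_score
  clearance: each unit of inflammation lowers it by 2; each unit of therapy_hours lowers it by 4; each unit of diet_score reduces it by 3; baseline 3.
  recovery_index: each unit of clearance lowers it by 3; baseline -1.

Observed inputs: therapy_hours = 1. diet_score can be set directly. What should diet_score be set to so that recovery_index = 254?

Substituting into the clearance equation gives clearance = -7*diet_score - 1.
recovery_index becomes 21*diet_score + 2.
Solve 21*diet_score + 2 = 254: diet_score = (254 - 2) / 21 = 12.

diet_score = 12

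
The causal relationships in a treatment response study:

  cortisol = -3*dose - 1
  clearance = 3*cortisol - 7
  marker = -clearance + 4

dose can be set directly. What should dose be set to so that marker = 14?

dose = 0

Substituting into the clearance equation gives clearance = -9*dose - 10.
This gives marker = 9*dose + 14.
Solve 9*dose + 14 = 14: dose = (14 - 14) / 9 = 0.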